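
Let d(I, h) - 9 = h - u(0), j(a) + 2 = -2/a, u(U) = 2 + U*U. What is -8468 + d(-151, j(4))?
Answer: -16927/2 ≈ -8463.5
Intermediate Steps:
u(U) = 2 + U**2
j(a) = -2 - 2/a
d(I, h) = 7 + h (d(I, h) = 9 + (h - (2 + 0**2)) = 9 + (h - (2 + 0)) = 9 + (h - 1*2) = 9 + (h - 2) = 9 + (-2 + h) = 7 + h)
-8468 + d(-151, j(4)) = -8468 + (7 + (-2 - 2/4)) = -8468 + (7 + (-2 - 2*1/4)) = -8468 + (7 + (-2 - 1/2)) = -8468 + (7 - 5/2) = -8468 + 9/2 = -16927/2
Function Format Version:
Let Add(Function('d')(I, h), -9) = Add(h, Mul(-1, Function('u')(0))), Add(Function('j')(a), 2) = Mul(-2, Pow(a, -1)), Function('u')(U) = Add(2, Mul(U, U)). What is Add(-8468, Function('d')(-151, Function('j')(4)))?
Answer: Rational(-16927, 2) ≈ -8463.5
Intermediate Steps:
Function('u')(U) = Add(2, Pow(U, 2))
Function('j')(a) = Add(-2, Mul(-2, Pow(a, -1)))
Function('d')(I, h) = Add(7, h) (Function('d')(I, h) = Add(9, Add(h, Mul(-1, Add(2, Pow(0, 2))))) = Add(9, Add(h, Mul(-1, Add(2, 0)))) = Add(9, Add(h, Mul(-1, 2))) = Add(9, Add(h, -2)) = Add(9, Add(-2, h)) = Add(7, h))
Add(-8468, Function('d')(-151, Function('j')(4))) = Add(-8468, Add(7, Add(-2, Mul(-2, Pow(4, -1))))) = Add(-8468, Add(7, Add(-2, Mul(-2, Rational(1, 4))))) = Add(-8468, Add(7, Add(-2, Rational(-1, 2)))) = Add(-8468, Add(7, Rational(-5, 2))) = Add(-8468, Rational(9, 2)) = Rational(-16927, 2)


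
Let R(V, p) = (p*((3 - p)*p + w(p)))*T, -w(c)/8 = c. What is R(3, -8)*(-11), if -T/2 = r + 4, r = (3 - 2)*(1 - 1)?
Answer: 16896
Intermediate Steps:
w(c) = -8*c
r = 0 (r = 1*0 = 0)
T = -8 (T = -2*(0 + 4) = -2*4 = -8)
R(V, p) = -8*p*(-8*p + p*(3 - p)) (R(V, p) = (p*((3 - p)*p - 8*p))*(-8) = (p*(p*(3 - p) - 8*p))*(-8) = (p*(-8*p + p*(3 - p)))*(-8) = -8*p*(-8*p + p*(3 - p)))
R(3, -8)*(-11) = (8*(-8)²*(5 - 8))*(-11) = (8*64*(-3))*(-11) = -1536*(-11) = 16896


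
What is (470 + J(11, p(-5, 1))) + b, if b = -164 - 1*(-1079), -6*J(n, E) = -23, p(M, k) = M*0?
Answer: 8333/6 ≈ 1388.8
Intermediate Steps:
p(M, k) = 0
J(n, E) = 23/6 (J(n, E) = -1/6*(-23) = 23/6)
b = 915 (b = -164 + 1079 = 915)
(470 + J(11, p(-5, 1))) + b = (470 + 23/6) + 915 = 2843/6 + 915 = 8333/6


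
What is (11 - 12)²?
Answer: 1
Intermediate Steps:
(11 - 12)² = (-1)² = 1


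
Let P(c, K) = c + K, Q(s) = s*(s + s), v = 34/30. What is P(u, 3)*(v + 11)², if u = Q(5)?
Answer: 1755572/225 ≈ 7802.5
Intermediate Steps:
v = 17/15 (v = 34*(1/30) = 17/15 ≈ 1.1333)
Q(s) = 2*s² (Q(s) = s*(2*s) = 2*s²)
u = 50 (u = 2*5² = 2*25 = 50)
P(c, K) = K + c
P(u, 3)*(v + 11)² = (3 + 50)*(17/15 + 11)² = 53*(182/15)² = 53*(33124/225) = 1755572/225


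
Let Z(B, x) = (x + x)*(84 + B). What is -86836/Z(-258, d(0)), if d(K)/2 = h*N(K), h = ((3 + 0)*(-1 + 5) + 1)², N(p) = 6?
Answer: 21709/176436 ≈ 0.12304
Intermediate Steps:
h = 169 (h = (3*4 + 1)² = (12 + 1)² = 13² = 169)
d(K) = 2028 (d(K) = 2*(169*6) = 2*1014 = 2028)
Z(B, x) = 2*x*(84 + B) (Z(B, x) = (2*x)*(84 + B) = 2*x*(84 + B))
-86836/Z(-258, d(0)) = -86836*1/(4056*(84 - 258)) = -86836/(2*2028*(-174)) = -86836/(-705744) = -86836*(-1/705744) = 21709/176436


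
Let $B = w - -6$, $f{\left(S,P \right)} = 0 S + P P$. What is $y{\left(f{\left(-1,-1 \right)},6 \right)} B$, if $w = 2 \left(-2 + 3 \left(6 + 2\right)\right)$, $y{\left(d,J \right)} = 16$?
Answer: $800$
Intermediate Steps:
$f{\left(S,P \right)} = P^{2}$ ($f{\left(S,P \right)} = 0 + P^{2} = P^{2}$)
$w = 44$ ($w = 2 \left(-2 + 3 \cdot 8\right) = 2 \left(-2 + 24\right) = 2 \cdot 22 = 44$)
$B = 50$ ($B = 44 - -6 = 44 + 6 = 50$)
$y{\left(f{\left(-1,-1 \right)},6 \right)} B = 16 \cdot 50 = 800$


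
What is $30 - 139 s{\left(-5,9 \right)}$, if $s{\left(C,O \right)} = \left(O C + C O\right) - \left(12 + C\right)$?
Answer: $13513$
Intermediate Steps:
$s{\left(C,O \right)} = -12 - C + 2 C O$ ($s{\left(C,O \right)} = \left(C O + C O\right) - \left(12 + C\right) = 2 C O - \left(12 + C\right) = -12 - C + 2 C O$)
$30 - 139 s{\left(-5,9 \right)} = 30 - 139 \left(-12 - -5 + 2 \left(-5\right) 9\right) = 30 - 139 \left(-12 + 5 - 90\right) = 30 - -13483 = 30 + 13483 = 13513$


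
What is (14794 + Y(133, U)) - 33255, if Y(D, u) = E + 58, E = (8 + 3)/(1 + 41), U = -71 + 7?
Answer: -772915/42 ≈ -18403.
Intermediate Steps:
U = -64
E = 11/42 ≈ 0.26190
Y(D, u) = 2447/42 (Y(D, u) = 11/42 + 58 = 2447/42)
(14794 + Y(133, U)) - 33255 = (14794 + 2447/42) - 33255 = 623795/42 - 33255 = -772915/42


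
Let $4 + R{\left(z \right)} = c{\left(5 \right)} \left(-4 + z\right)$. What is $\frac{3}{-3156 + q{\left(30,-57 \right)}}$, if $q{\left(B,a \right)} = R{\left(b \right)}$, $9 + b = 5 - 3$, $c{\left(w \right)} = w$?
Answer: $- \frac{3}{3215} \approx -0.00093313$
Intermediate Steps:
$b = -7$ ($b = -9 + \left(5 - 3\right) = -9 + 2 = -7$)
$R{\left(z \right)} = -24 + 5 z$ ($R{\left(z \right)} = -4 + 5 \left(-4 + z\right) = -4 + \left(-20 + 5 z\right) = -24 + 5 z$)
$q{\left(B,a \right)} = -59$ ($q{\left(B,a \right)} = -24 + 5 \left(-7\right) = -24 - 35 = -59$)
$\frac{3}{-3156 + q{\left(30,-57 \right)}} = \frac{3}{-3156 - 59} = \frac{3}{-3215} = 3 \left(- \frac{1}{3215}\right) = - \frac{3}{3215}$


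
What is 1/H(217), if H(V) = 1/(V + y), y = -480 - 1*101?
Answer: -364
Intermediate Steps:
y = -581 (y = -480 - 101 = -581)
H(V) = 1/(-581 + V) (H(V) = 1/(V - 581) = 1/(-581 + V))
1/H(217) = 1/(1/(-581 + 217)) = 1/(1/(-364)) = 1/(-1/364) = -364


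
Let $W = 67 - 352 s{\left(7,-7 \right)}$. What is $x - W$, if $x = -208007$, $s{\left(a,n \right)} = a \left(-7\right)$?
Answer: $-225322$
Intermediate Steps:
$s{\left(a,n \right)} = - 7 a$
$W = 17315$ ($W = 67 - 352 \left(\left(-7\right) 7\right) = 67 - -17248 = 67 + 17248 = 17315$)
$x - W = -208007 - 17315 = -225322$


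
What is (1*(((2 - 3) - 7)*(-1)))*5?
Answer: 40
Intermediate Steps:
(1*(((2 - 3) - 7)*(-1)))*5 = (1*((-1 - 7)*(-1)))*5 = (1*(-8*(-1)))*5 = (1*8)*5 = 8*5 = 40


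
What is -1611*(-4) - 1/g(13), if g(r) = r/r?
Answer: 6443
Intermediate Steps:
g(r) = 1
-1611*(-4) - 1/g(13) = -1611*(-4) - 1/1 = 6444 - 1*1 = 6444 - 1 = 6443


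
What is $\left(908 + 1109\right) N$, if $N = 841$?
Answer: $1696297$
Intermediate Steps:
$\left(908 + 1109\right) N = \left(908 + 1109\right) 841 = 2017 \cdot 841 = 1696297$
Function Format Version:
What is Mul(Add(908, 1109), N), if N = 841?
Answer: 1696297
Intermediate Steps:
Mul(Add(908, 1109), N) = Mul(Add(908, 1109), 841) = Mul(2017, 841) = 1696297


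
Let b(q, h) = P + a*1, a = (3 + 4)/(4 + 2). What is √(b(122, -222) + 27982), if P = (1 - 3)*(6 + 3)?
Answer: √1006746/6 ≈ 167.23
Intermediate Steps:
P = -18 (P = -2*9 = -18)
a = 7/6 ≈ 1.1667
b(q, h) = -101/6 (b(q, h) = -18 + (7/6)*1 = -18 + 7/6 = -101/6)
√(b(122, -222) + 27982) = √(-101/6 + 27982) = √(167791/6) = √1006746/6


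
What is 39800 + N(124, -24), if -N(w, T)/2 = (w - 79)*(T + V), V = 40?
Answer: 38360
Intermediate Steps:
N(w, T) = -2*(-79 + w)*(40 + T) (N(w, T) = -2*(w - 79)*(T + 40) = -2*(-79 + w)*(40 + T))
39800 + N(124, -24) = 39800 + (6320 - 80*124 + 158*(-24) - 2*(-24)*124) = 39800 + (6320 - 9920 - 3792 + 5952) = 39800 - 1440 = 38360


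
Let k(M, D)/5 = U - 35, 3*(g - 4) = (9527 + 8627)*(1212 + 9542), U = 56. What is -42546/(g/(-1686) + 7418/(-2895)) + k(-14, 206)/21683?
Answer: 1130649813072150/1021310770190261 ≈ 1.1071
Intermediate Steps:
g = 195228128/3 (g = 4 + ((9527 + 8627)*(1212 + 9542))/3 = 4 + (18154*10754)/3 = 4 + (⅓)*195228116 = 4 + 195228116/3 = 195228128/3 ≈ 6.5076e+7)
k(M, D) = 105 (k(M, D) = 5*(56 - 35) = 5*21 = 105)
-42546/(g/(-1686) + 7418/(-2895)) + k(-14, 206)/21683 = -42546/((195228128/3)/(-1686) + 7418/(-2895)) + 105/21683 = -42546/((195228128/3)*(-1/1686) + 7418*(-1/2895)) + 105*(1/21683) = -42546/(-97614064/2529 - 7418/2895) + 105/21683 = -42546/(-94203825134/2440485) + 105/21683 = -42546*(-2440485/94203825134) + 105/21683 = 51916437405/47101912567 + 105/21683 = 1130649813072150/1021310770190261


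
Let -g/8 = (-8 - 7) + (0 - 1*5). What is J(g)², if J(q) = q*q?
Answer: 655360000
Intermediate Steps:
g = 160 (g = -8*((-8 - 7) + (0 - 1*5)) = -8*(-15 + (0 - 5)) = -8*(-15 - 5) = -8*(-20) = 160)
J(q) = q²
J(g)² = (160²)² = 25600² = 655360000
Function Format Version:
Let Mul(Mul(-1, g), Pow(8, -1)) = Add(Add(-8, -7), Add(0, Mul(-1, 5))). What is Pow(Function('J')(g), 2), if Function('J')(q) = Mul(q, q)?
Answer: 655360000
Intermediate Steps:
g = 160 (g = Mul(-8, Add(Add(-8, -7), Add(0, Mul(-1, 5)))) = Mul(-8, Add(-15, Add(0, -5))) = Mul(-8, Add(-15, -5)) = Mul(-8, -20) = 160)
Function('J')(q) = Pow(q, 2)
Pow(Function('J')(g), 2) = Pow(Pow(160, 2), 2) = Pow(25600, 2) = 655360000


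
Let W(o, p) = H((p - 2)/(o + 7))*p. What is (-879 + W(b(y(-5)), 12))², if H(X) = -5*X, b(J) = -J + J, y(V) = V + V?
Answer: 45603009/49 ≈ 9.3067e+5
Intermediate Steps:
y(V) = 2*V
b(J) = 0
W(o, p) = -5*p*(-2 + p)/(7 + o) (W(o, p) = (-5*(p - 2)/(o + 7))*p = (-5*(-2 + p)/(7 + o))*p = -5*p*(-2 + p)/(7 + o))
(-879 + W(b(y(-5)), 12))² = (-879 + 5*12*(2 - 1*12)/(7 + 0))² = (-879 + 5*12*(2 - 12)/7)² = (-879 + 5*12*(⅐)*(-10))² = (-879 - 600/7)² = (-6753/7)² = 45603009/49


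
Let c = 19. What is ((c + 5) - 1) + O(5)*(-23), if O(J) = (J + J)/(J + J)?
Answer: 0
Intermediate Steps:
O(J) = 1 (O(J) = (2*J)/((2*J)) = (2*J)*(1/(2*J)) = 1)
((c + 5) - 1) + O(5)*(-23) = ((19 + 5) - 1) + 1*(-23) = (24 - 1) - 23 = 23 - 23 = 0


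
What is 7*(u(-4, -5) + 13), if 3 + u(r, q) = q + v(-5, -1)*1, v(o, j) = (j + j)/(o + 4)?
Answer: 49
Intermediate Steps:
v(o, j) = 2*j/(4 + o) (v(o, j) = (2*j)/(4 + o) = 2*j/(4 + o))
u(r, q) = -1 + q (u(r, q) = -3 + (q + (2*(-1)/(4 - 5))*1) = -3 + (q + (2*(-1)/(-1))*1) = -3 + (q + (2*(-1)*(-1))*1) = -3 + (q + 2*1) = -3 + (q + 2) = -3 + (2 + q) = -1 + q)
7*(u(-4, -5) + 13) = 7*((-1 - 5) + 13) = 7*(-6 + 13) = 7*7 = 49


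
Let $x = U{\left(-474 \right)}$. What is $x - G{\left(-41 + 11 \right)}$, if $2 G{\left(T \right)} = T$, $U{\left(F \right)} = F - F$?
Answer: $15$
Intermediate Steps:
$U{\left(F \right)} = 0$
$x = 0$
$G{\left(T \right)} = \frac{T}{2}$
$x - G{\left(-41 + 11 \right)} = 0 - \frac{-41 + 11}{2} = 0 - \frac{1}{2} \left(-30\right) = 0 - -15 = 0 + 15 = 15$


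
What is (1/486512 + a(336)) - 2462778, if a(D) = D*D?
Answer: -1143245791583/486512 ≈ -2.3499e+6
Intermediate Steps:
a(D) = D²
(1/486512 + a(336)) - 2462778 = (1/486512 + 336²) - 2462778 = (1/486512 + 112896) - 2462778 = 54925258753/486512 - 2462778 = -1143245791583/486512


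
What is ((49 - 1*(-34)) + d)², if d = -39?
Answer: 1936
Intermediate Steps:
((49 - 1*(-34)) + d)² = ((49 - 1*(-34)) - 39)² = ((49 + 34) - 39)² = (83 - 39)² = 44² = 1936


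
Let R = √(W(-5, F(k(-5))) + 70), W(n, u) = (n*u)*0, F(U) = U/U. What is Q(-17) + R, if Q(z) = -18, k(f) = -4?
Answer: -18 + √70 ≈ -9.6334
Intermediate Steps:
F(U) = 1
W(n, u) = 0
R = √70 (R = √(0 + 70) = √70 ≈ 8.3666)
Q(-17) + R = -18 + √70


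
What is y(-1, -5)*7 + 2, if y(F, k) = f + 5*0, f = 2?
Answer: 16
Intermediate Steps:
y(F, k) = 2 (y(F, k) = 2 + 5*0 = 2 + 0 = 2)
y(-1, -5)*7 + 2 = 2*7 + 2 = 14 + 2 = 16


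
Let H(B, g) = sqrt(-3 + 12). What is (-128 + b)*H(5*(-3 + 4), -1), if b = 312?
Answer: 552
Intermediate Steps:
H(B, g) = 3 (H(B, g) = sqrt(9) = 3)
(-128 + b)*H(5*(-3 + 4), -1) = (-128 + 312)*3 = 184*3 = 552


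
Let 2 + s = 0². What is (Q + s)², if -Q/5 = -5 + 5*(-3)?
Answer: 9604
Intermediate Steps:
s = -2 (s = -2 + 0² = -2 + 0 = -2)
Q = 100 (Q = -5*(-5 + 5*(-3)) = -5*(-5 - 15) = -5*(-20) = 100)
(Q + s)² = (100 - 2)² = 98² = 9604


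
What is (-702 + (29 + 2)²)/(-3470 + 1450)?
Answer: -259/2020 ≈ -0.12822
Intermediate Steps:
(-702 + (29 + 2)²)/(-3470 + 1450) = (-702 + 31²)/(-2020) = (-702 + 961)*(-1/2020) = 259*(-1/2020) = -259/2020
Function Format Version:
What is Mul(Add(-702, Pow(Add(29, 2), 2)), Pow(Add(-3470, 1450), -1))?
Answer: Rational(-259, 2020) ≈ -0.12822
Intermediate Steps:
Mul(Add(-702, Pow(Add(29, 2), 2)), Pow(Add(-3470, 1450), -1)) = Mul(Add(-702, Pow(31, 2)), Pow(-2020, -1)) = Mul(Add(-702, 961), Rational(-1, 2020)) = Mul(259, Rational(-1, 2020)) = Rational(-259, 2020)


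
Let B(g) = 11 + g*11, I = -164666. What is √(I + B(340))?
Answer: I*√160915 ≈ 401.14*I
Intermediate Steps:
B(g) = 11 + 11*g
√(I + B(340)) = √(-164666 + (11 + 11*340)) = √(-164666 + (11 + 3740)) = √(-164666 + 3751) = √(-160915) = I*√160915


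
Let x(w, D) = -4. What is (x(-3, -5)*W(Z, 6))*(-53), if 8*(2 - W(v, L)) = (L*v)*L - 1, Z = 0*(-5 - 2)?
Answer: 901/2 ≈ 450.50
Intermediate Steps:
Z = 0 (Z = 0*(-7) = 0)
W(v, L) = 17/8 - v*L²/8 (W(v, L) = 2 - ((L*v)*L - 1)/8 = 2 - (v*L² - 1)/8 = 2 - (-1 + v*L²)/8 = 2 + (⅛ - v*L²/8) = 17/8 - v*L²/8)
(x(-3, -5)*W(Z, 6))*(-53) = -4*(17/8 - ⅛*0*6²)*(-53) = -4*(17/8 - ⅛*0*36)*(-53) = -4*(17/8 + 0)*(-53) = -4*17/8*(-53) = -17/2*(-53) = 901/2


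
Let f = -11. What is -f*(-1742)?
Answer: -19162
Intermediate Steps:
-f*(-1742) = -(-11)*(-1742) = -1*19162 = -19162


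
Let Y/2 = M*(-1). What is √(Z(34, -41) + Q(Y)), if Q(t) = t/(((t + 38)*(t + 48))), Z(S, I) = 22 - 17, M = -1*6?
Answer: 3*√1390/50 ≈ 2.2370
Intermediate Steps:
M = -6
Y = 12 (Y = 2*(-6*(-1)) = 2*6 = 12)
Z(S, I) = 5
Q(t) = t/((38 + t)*(48 + t)) (Q(t) = t/(((38 + t)*(48 + t))) = t*(1/((38 + t)*(48 + t))) = t/((38 + t)*(48 + t)))
√(Z(34, -41) + Q(Y)) = √(5 + 12/(1824 + 12² + 86*12)) = √(5 + 12/(1824 + 144 + 1032)) = √(5 + 12/3000) = √(5 + 12*(1/3000)) = √(5 + 1/250) = √(1251/250) = 3*√1390/50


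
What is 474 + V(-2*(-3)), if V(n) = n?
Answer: 480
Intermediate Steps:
474 + V(-2*(-3)) = 474 - 2*(-3) = 474 + 6 = 480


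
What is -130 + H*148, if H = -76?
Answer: -11378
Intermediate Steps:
-130 + H*148 = -130 - 76*148 = -130 - 11248 = -11378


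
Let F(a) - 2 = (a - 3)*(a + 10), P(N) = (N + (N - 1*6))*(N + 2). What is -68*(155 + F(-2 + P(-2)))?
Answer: -7956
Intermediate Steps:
P(N) = (-6 + 2*N)*(2 + N) (P(N) = (N + (N - 6))*(2 + N) = (N + (-6 + N))*(2 + N) = (-6 + 2*N)*(2 + N))
F(a) = 2 + (-3 + a)*(10 + a) (F(a) = 2 + (a - 3)*(a + 10) = 2 + (-3 + a)*(10 + a))
-68*(155 + F(-2 + P(-2))) = -68*(155 + (-28 + (-2 + (-12 - 2*(-2) + 2*(-2)²))² + 7*(-2 + (-12 - 2*(-2) + 2*(-2)²)))) = -68*(155 + (-28 + (-2 + (-12 + 4 + 2*4))² + 7*(-2 + (-12 + 4 + 2*4)))) = -68*(155 + (-28 + (-2 + (-12 + 4 + 8))² + 7*(-2 + (-12 + 4 + 8)))) = -68*(155 + (-28 + (-2 + 0)² + 7*(-2 + 0))) = -68*(155 + (-28 + (-2)² + 7*(-2))) = -68*(155 + (-28 + 4 - 14)) = -68*(155 - 38) = -68*117 = -7956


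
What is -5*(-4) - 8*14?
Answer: -92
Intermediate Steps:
-5*(-4) - 8*14 = 20 - 112 = -92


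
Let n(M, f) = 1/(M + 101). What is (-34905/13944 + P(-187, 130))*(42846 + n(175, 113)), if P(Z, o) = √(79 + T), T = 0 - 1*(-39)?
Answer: -137589657595/1282848 + 11825497*√118/276 ≈ 3.5817e+5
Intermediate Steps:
T = 39 (T = 0 + 39 = 39)
n(M, f) = 1/(101 + M)
P(Z, o) = √118 (P(Z, o) = √(79 + 39) = √118)
(-34905/13944 + P(-187, 130))*(42846 + n(175, 113)) = (-34905/13944 + √118)*(42846 + 1/(101 + 175)) = (-34905*1/13944 + √118)*(42846 + 1/276) = (-11635/4648 + √118)*(42846 + 1/276) = (-11635/4648 + √118)*(11825497/276) = -137589657595/1282848 + 11825497*√118/276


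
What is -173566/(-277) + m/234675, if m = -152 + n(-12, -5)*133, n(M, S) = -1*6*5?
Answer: 40730453716/65004975 ≈ 626.57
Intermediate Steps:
n(M, S) = -30 (n(M, S) = -6*5 = -30)
m = -4142 (m = -152 - 30*133 = -152 - 3990 = -4142)
-173566/(-277) + m/234675 = -173566/(-277) - 4142/234675 = -173566*(-1/277) - 4142*1/234675 = 173566/277 - 4142/234675 = 40730453716/65004975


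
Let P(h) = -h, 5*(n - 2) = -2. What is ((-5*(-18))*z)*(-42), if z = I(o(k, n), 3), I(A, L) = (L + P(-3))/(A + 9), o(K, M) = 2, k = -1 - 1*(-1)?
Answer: -22680/11 ≈ -2061.8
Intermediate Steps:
n = 8/5 (n = 2 + (⅕)*(-2) = 2 - ⅖ = 8/5 ≈ 1.6000)
k = 0 (k = -1 + 1 = 0)
I(A, L) = (3 + L)/(9 + A) (I(A, L) = (L - 1*(-3))/(A + 9) = (L + 3)/(9 + A) = (3 + L)/(9 + A))
z = 6/11 (z = (3 + 3)/(9 + 2) = 6/11 ≈ 0.54545)
((-5*(-18))*z)*(-42) = (-5*(-18)*(6/11))*(-42) = (90*(6/11))*(-42) = (540/11)*(-42) = -22680/11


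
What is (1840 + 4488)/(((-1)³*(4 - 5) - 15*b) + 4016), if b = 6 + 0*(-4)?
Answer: 904/561 ≈ 1.6114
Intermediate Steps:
b = 6 (b = 6 + 0 = 6)
(1840 + 4488)/(((-1)³*(4 - 5) - 15*b) + 4016) = (1840 + 4488)/(((-1)³*(4 - 5) - 15*6) + 4016) = 6328/((-1*(-1) - 90) + 4016) = 6328/((1 - 90) + 4016) = 6328/(-89 + 4016) = 6328/3927 = 6328*(1/3927) = 904/561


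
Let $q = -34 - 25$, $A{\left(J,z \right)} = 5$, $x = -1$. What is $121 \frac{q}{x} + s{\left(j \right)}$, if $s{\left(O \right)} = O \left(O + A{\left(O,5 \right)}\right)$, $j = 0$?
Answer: $7139$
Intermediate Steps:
$s{\left(O \right)} = O \left(5 + O\right)$ ($s{\left(O \right)} = O \left(O + 5\right) = O \left(5 + O\right)$)
$q = -59$
$121 \frac{q}{x} + s{\left(j \right)} = 121 \left(- \frac{59}{-1}\right) + 0 \left(5 + 0\right) = 121 \left(\left(-59\right) \left(-1\right)\right) + 0 \cdot 5 = 121 \cdot 59 + 0 = 7139 + 0 = 7139$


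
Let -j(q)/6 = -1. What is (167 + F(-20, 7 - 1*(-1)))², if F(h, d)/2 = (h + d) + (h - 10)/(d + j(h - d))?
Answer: 942841/49 ≈ 19242.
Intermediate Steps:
j(q) = 6 (j(q) = -6*(-1) = 6)
F(h, d) = 2*d + 2*h + 2*(-10 + h)/(6 + d) (F(h, d) = 2*((h + d) + (h - 10)/(d + 6)) = 2*((d + h) + (-10 + h)/(6 + d)) = 2*(d + h + (-10 + h)/(6 + d)) = 2*d + 2*h + 2*(-10 + h)/(6 + d))
(167 + F(-20, 7 - 1*(-1)))² = (167 + 2*(-10 + (7 - 1*(-1))² + 6*(7 - 1*(-1)) + 7*(-20) + (7 - 1*(-1))*(-20))/(6 + (7 - 1*(-1))))² = (167 + 2*(-10 + (7 + 1)² + 6*(7 + 1) - 140 + (7 + 1)*(-20))/(6 + (7 + 1)))² = (167 + 2*(-10 + 8² + 6*8 - 140 + 8*(-20))/(6 + 8))² = (167 + 2*(-10 + 64 + 48 - 140 - 160)/14)² = (167 + 2*(1/14)*(-198))² = (167 - 198/7)² = (971/7)² = 942841/49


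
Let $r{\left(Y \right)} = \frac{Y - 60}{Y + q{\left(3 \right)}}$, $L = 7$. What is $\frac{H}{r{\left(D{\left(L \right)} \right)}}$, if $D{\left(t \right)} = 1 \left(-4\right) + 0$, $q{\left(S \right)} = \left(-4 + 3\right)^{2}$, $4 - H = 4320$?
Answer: $- \frac{3237}{16} \approx -202.31$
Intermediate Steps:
$H = -4316$ ($H = 4 - 4320 = -4316$)
$q{\left(S \right)} = 1$ ($q{\left(S \right)} = \left(-1\right)^{2} = 1$)
$D{\left(t \right)} = -4$ ($D{\left(t \right)} = -4 + 0 = -4$)
$r{\left(Y \right)} = \frac{-60 + Y}{1 + Y}$ ($r{\left(Y \right)} = \frac{Y - 60}{Y + 1} = \frac{-60 + Y}{1 + Y}$)
$\frac{H}{r{\left(D{\left(L \right)} \right)}} = - \frac{4316}{\frac{1}{1 - 4} \left(-60 - 4\right)} = - \frac{4316}{\frac{1}{-3} \left(-64\right)} = - \frac{4316}{\left(- \frac{1}{3}\right) \left(-64\right)} = - \frac{4316}{\frac{64}{3}} = \left(-4316\right) \frac{3}{64} = - \frac{3237}{16}$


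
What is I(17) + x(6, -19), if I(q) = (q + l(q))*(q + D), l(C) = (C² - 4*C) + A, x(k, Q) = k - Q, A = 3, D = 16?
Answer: 7978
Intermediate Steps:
l(C) = 3 + C² - 4*C (l(C) = (C² - 4*C) + 3 = 3 + C² - 4*C)
I(q) = (16 + q)*(3 + q² - 3*q) (I(q) = (q + (3 + q² - 4*q))*(q + 16) = (3 + q² - 3*q)*(16 + q) = (16 + q)*(3 + q² - 3*q))
I(17) + x(6, -19) = (48 + 17³ - 45*17 + 13*17²) + (6 - 1*(-19)) = (48 + 4913 - 765 + 13*289) + (6 + 19) = (48 + 4913 - 765 + 3757) + 25 = 7953 + 25 = 7978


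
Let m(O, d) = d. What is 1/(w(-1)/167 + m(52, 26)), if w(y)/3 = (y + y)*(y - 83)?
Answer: 167/4846 ≈ 0.034461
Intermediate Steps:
w(y) = 6*y*(-83 + y) (w(y) = 3*((y + y)*(y - 83)) = 3*((2*y)*(-83 + y)) = 3*(2*y*(-83 + y)) = 6*y*(-83 + y))
1/(w(-1)/167 + m(52, 26)) = 1/((6*(-1)*(-83 - 1))/167 + 26) = 1/((6*(-1)*(-84))*(1/167) + 26) = 1/(504*(1/167) + 26) = 1/(504/167 + 26) = 1/(4846/167) = 167/4846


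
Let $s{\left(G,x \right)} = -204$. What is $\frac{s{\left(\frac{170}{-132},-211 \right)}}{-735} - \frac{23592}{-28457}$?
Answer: $\frac{7715116}{6971965} \approx 1.1066$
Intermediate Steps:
$\frac{s{\left(\frac{170}{-132},-211 \right)}}{-735} - \frac{23592}{-28457} = - \frac{204}{-735} - \frac{23592}{-28457} = \left(-204\right) \left(- \frac{1}{735}\right) - - \frac{23592}{28457} = \frac{68}{245} + \frac{23592}{28457} = \frac{7715116}{6971965}$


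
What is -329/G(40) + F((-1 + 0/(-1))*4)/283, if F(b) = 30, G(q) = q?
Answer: -91907/11320 ≈ -8.1190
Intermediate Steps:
-329/G(40) + F((-1 + 0/(-1))*4)/283 = -329/40 + 30/283 = -91907/11320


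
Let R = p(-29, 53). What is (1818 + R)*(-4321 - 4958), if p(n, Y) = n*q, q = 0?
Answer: -16869222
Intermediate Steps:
p(n, Y) = 0 (p(n, Y) = n*0 = 0)
R = 0
(1818 + R)*(-4321 - 4958) = (1818 + 0)*(-4321 - 4958) = 1818*(-9279) = -16869222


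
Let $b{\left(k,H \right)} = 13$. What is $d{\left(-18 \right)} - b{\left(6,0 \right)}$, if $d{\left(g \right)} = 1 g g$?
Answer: $311$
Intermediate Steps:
$d{\left(g \right)} = g^{2}$ ($d{\left(g \right)} = 1 g^{2} = g^{2}$)
$d{\left(-18 \right)} - b{\left(6,0 \right)} = \left(-18\right)^{2} - 13 = 324 - 13 = 311$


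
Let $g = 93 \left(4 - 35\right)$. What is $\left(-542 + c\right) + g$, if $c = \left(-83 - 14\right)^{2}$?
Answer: $5984$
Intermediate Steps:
$g = -2883$ ($g = 93 \left(-31\right) = -2883$)
$c = 9409$ ($c = \left(-97\right)^{2} = 9409$)
$\left(-542 + c\right) + g = \left(-542 + 9409\right) - 2883 = 8867 - 2883 = 5984$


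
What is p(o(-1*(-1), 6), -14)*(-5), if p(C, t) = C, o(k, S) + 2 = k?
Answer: 5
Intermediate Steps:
o(k, S) = -2 + k
p(o(-1*(-1), 6), -14)*(-5) = (-2 - 1*(-1))*(-5) = (-2 + 1)*(-5) = -1*(-5) = 5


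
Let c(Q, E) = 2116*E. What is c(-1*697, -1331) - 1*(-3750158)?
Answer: 933762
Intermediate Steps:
c(-1*697, -1331) - 1*(-3750158) = 2116*(-1331) - 1*(-3750158) = -2816396 + 3750158 = 933762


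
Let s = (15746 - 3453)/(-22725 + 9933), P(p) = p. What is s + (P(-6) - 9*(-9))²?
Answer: 71942707/12792 ≈ 5624.0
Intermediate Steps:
s = -12293/12792 (s = 12293/(-12792) = 12293*(-1/12792) = -12293/12792 ≈ -0.96099)
s + (P(-6) - 9*(-9))² = -12293/12792 + (-6 - 9*(-9))² = -12293/12792 + (-6 + 81)² = -12293/12792 + 75² = -12293/12792 + 5625 = 71942707/12792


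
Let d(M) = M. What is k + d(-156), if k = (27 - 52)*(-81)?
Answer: 1869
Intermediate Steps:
k = 2025 (k = -25*(-81) = 2025)
k + d(-156) = 2025 - 156 = 1869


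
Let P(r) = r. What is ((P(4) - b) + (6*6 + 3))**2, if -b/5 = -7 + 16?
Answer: 7744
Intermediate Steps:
b = -45 (b = -5*(-7 + 16) = -5*9 = -45)
((P(4) - b) + (6*6 + 3))**2 = ((4 - 1*(-45)) + (6*6 + 3))**2 = ((4 + 45) + (36 + 3))**2 = (49 + 39)**2 = 88**2 = 7744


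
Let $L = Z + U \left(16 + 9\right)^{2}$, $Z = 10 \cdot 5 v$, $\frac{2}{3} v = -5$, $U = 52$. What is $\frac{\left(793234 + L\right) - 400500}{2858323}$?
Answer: $\frac{424859}{2858323} \approx 0.14864$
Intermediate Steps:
$v = - \frac{15}{2}$ ($v = \frac{3}{2} \left(-5\right) = - \frac{15}{2} \approx -7.5$)
$Z = -375$ ($Z = 10 \cdot 5 \left(- \frac{15}{2}\right) = 50 \left(- \frac{15}{2}\right) = -375$)
$L = 32125$ ($L = -375 + 52 \left(16 + 9\right)^{2} = -375 + 52 \cdot 25^{2} = -375 + 52 \cdot 625 = -375 + 32500 = 32125$)
$\frac{\left(793234 + L\right) - 400500}{2858323} = \frac{\left(793234 + 32125\right) - 400500}{2858323} = \left(825359 - 400500\right) \frac{1}{2858323} = 424859 \cdot \frac{1}{2858323} = \frac{424859}{2858323}$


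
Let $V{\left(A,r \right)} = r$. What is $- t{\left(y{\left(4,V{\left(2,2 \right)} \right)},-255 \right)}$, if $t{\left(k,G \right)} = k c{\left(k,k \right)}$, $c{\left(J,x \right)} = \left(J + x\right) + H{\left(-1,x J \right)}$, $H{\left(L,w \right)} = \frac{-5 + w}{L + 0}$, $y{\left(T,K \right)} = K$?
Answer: $-10$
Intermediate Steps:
$H{\left(L,w \right)} = \frac{-5 + w}{L}$
$c{\left(J,x \right)} = 5 + J + x - J x$ ($c{\left(J,x \right)} = \left(J + x\right) + \frac{-5 + x J}{-1} = \left(J + x\right) - \left(-5 + J x\right) = 5 + J + x - J x$)
$t{\left(k,G \right)} = k \left(5 - k^{2} + 2 k\right)$ ($t{\left(k,G \right)} = k \left(5 + k + k - k k\right) = k \left(5 + k + k - k^{2}\right) = k \left(5 - k^{2} + 2 k\right)$)
$- t{\left(y{\left(4,V{\left(2,2 \right)} \right)},-255 \right)} = - 2 \left(5 - 2^{2} + 2 \cdot 2\right) = - 2 \left(5 - 4 + 4\right) = - 2 \cdot 5 = \left(-1\right) 10 = -10$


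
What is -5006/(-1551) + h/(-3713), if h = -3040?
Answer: 495794/122529 ≈ 4.0463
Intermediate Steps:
-5006/(-1551) + h/(-3713) = -5006/(-1551) - 3040/(-3713) = -5006*(-1/1551) - 3040*(-1/3713) = 5006/1551 + 3040/3713 = 495794/122529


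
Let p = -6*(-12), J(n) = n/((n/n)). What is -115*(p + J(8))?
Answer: -9200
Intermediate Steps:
J(n) = n (J(n) = n/1 = n*1 = n)
p = 72
-115*(p + J(8)) = -115*(72 + 8) = -115*80 = -9200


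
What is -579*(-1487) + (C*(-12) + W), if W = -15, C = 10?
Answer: 860838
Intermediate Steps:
-579*(-1487) + (C*(-12) + W) = -579*(-1487) + (10*(-12) - 15) = 860973 + (-120 - 15) = 860973 - 135 = 860838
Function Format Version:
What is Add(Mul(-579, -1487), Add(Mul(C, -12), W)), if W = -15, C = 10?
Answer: 860838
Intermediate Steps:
Add(Mul(-579, -1487), Add(Mul(C, -12), W)) = Add(Mul(-579, -1487), Add(Mul(10, -12), -15)) = Add(860973, Add(-120, -15)) = Add(860973, -135) = 860838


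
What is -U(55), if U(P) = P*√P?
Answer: -55*√55 ≈ -407.89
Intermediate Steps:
U(P) = P^(3/2)
-U(55) = -55^(3/2) = -55*√55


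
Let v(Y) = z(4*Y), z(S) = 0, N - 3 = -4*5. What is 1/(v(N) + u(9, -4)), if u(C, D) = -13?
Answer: -1/13 ≈ -0.076923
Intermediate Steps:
N = -17 (N = 3 - 4*5 = 3 - 20 = -17)
v(Y) = 0
1/(v(N) + u(9, -4)) = 1/(0 - 13) = 1/(-13) = -1/13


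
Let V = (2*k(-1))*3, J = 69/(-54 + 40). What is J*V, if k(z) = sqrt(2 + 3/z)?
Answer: -207*I/7 ≈ -29.571*I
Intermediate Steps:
J = -69/14 (J = 69/(-14) = 69*(-1/14) = -69/14 ≈ -4.9286)
V = 6*I (V = (2*sqrt(2 + 3/(-1)))*3 = (2*sqrt(2 + 3*(-1)))*3 = (2*sqrt(2 - 3))*3 = (2*sqrt(-1))*3 = (2*I)*3 = 6*I ≈ 6.0*I)
J*V = -207*I/7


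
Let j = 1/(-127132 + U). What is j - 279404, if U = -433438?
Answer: -156625500281/560570 ≈ -2.7940e+5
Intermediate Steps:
j = -1/560570 (j = 1/(-127132 - 433438) = 1/(-560570) = -1/560570 ≈ -1.7839e-6)
j - 279404 = -1/560570 - 279404 = -156625500281/560570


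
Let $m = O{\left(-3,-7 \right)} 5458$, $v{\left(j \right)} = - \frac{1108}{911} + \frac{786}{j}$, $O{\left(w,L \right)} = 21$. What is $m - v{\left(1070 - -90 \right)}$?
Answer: $\frac{60562143457}{528380} \approx 1.1462 \cdot 10^{5}$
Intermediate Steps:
$v{\left(j \right)} = - \frac{1108}{911} + \frac{786}{j}$ ($v{\left(j \right)} = \left(-1108\right) \frac{1}{911} + \frac{786}{j} = - \frac{1108}{911} + \frac{786}{j}$)
$m = 114618$ ($m = 21 \cdot 5458 = 114618$)
$m - v{\left(1070 - -90 \right)} = 114618 - \left(- \frac{1108}{911} + \frac{786}{1070 - -90}\right) = 114618 - \left(- \frac{1108}{911} + \frac{786}{1070 + 90}\right) = 114618 - \left(- \frac{1108}{911} + \frac{786}{1160}\right) = 114618 - \left(- \frac{1108}{911} + 786 \cdot \frac{1}{1160}\right) = 114618 - \left(- \frac{1108}{911} + \frac{393}{580}\right) = 114618 - - \frac{284617}{528380} = 114618 + \frac{284617}{528380} = \frac{60562143457}{528380}$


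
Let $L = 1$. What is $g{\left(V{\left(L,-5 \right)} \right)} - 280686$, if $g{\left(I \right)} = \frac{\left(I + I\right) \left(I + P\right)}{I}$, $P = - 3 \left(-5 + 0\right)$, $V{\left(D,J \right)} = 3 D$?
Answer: $-280650$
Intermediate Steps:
$P = 15$ ($P = \left(-3\right) \left(-5\right) = 15$)
$g{\left(I \right)} = 30 + 2 I$ ($g{\left(I \right)} = \frac{\left(I + I\right) \left(I + 15\right)}{I} = \frac{2 I \left(15 + I\right)}{I} = 30 + 2 I$)
$g{\left(V{\left(L,-5 \right)} \right)} - 280686 = \left(30 + 2 \cdot 3 \cdot 1\right) - 280686 = \left(30 + 2 \cdot 3\right) - 280686 = \left(30 + 6\right) - 280686 = 36 - 280686 = -280650$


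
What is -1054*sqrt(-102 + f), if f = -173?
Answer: -5270*I*sqrt(11) ≈ -17479.0*I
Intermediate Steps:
-1054*sqrt(-102 + f) = -1054*sqrt(-102 - 173) = -5270*I*sqrt(11)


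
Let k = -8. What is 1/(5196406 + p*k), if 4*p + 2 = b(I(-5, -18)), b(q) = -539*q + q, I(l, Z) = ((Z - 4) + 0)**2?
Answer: 1/5717194 ≈ 1.7491e-7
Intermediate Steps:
I(l, Z) = (-4 + Z)**2 (I(l, Z) = ((-4 + Z) + 0)**2 = (-4 + Z)**2)
b(q) = -538*q
p = -130197/2 (p = -1/2 + (-538*(-4 - 18)**2)/4 = -1/2 + (-538*(-22)**2)/4 = -1/2 + (-538*484)/4 = -1/2 + (1/4)*(-260392) = -1/2 - 65098 = -130197/2 ≈ -65099.)
1/(5196406 + p*k) = 1/(5196406 - 130197/2*(-8)) = 1/(5196406 + 520788) = 1/5717194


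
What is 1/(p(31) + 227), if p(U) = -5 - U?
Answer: 1/191 ≈ 0.0052356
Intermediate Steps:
1/(p(31) + 227) = 1/((-5 - 1*31) + 227) = 1/((-5 - 31) + 227) = 1/(-36 + 227) = 1/191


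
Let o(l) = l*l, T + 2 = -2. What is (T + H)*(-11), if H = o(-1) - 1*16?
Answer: 209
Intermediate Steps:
T = -4 (T = -2 - 2 = -4)
o(l) = l²
H = -15 (H = (-1)² - 1*16 = 1 - 16 = -15)
(T + H)*(-11) = (-4 - 15)*(-11) = -19*(-11) = 209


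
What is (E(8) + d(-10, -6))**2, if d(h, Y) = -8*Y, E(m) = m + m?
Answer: 4096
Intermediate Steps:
E(m) = 2*m
(E(8) + d(-10, -6))**2 = (2*8 - 8*(-6))**2 = (16 + 48)**2 = 64**2 = 4096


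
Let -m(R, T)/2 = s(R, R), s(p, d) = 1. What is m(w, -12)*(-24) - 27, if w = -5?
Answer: 21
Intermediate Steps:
m(R, T) = -2 (m(R, T) = -2*1 = -2)
m(w, -12)*(-24) - 27 = -2*(-24) - 27 = 48 - 27 = 21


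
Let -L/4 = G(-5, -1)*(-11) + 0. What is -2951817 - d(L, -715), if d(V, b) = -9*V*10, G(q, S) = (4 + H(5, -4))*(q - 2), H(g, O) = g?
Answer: -3201297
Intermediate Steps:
G(q, S) = -18 + 9*q (G(q, S) = (4 + 5)*(q - 2) = 9*(-2 + q) = -18 + 9*q)
L = -2772 (L = -4*((-18 + 9*(-5))*(-11) + 0) = -4*((-18 - 45)*(-11) + 0) = -4*(-63*(-11) + 0) = -4*(693 + 0) = -4*693 = -2772)
d(V, b) = -90*V
-2951817 - d(L, -715) = -2951817 - (-90)*(-2772) = -2951817 - 1*249480 = -2951817 - 249480 = -3201297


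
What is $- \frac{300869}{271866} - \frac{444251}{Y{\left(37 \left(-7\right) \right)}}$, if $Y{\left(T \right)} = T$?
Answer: $\frac{17242688185}{10059042} \approx 1714.1$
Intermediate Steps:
$- \frac{300869}{271866} - \frac{444251}{Y{\left(37 \left(-7\right) \right)}} = - \frac{300869}{271866} - \frac{444251}{37 \left(-7\right)} = \left(-300869\right) \frac{1}{271866} - \frac{444251}{-259} = - \frac{300869}{271866} - - \frac{444251}{259} = - \frac{300869}{271866} + \frac{444251}{259} = \frac{17242688185}{10059042}$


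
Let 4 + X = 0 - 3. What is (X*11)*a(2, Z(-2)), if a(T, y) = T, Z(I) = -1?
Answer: -154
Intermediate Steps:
X = -7 (X = -4 + (0 - 3) = -4 - 3 = -7)
(X*11)*a(2, Z(-2)) = -7*11*2 = -77*2 = -154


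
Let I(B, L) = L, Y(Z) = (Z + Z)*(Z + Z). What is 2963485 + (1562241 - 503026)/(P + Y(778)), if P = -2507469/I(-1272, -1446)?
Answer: 692165513000701/233564675 ≈ 2.9635e+6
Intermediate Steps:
Y(Z) = 4*Z**2 (Y(Z) = (2*Z)*(2*Z) = 4*Z**2)
P = 835823/482 (P = -2507469/(-1446) = -2507469*(-1/1446) = 835823/482 ≈ 1734.1)
2963485 + (1562241 - 503026)/(P + Y(778)) = 2963485 + (1562241 - 503026)/(835823/482 + 4*778**2) = 2963485 + 1059215/(835823/482 + 4*605284) = 2963485 + 1059215/(835823/482 + 2421136) = 2963485 + 1059215/(1167823375/482) = 2963485 + 1059215*(482/1167823375) = 2963485 + 102108326/233564675 = 692165513000701/233564675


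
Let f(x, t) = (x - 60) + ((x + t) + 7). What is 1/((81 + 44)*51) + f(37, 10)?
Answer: 197626/6375 ≈ 31.000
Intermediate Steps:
f(x, t) = -53 + t + 2*x (f(x, t) = (-60 + x) + ((t + x) + 7) = (-60 + x) + (7 + t + x) = -53 + t + 2*x)
1/((81 + 44)*51) + f(37, 10) = 1/((81 + 44)*51) + (-53 + 10 + 2*37) = 1/(125*51) + (-53 + 10 + 74) = 1/6375 + 31 = 197626/6375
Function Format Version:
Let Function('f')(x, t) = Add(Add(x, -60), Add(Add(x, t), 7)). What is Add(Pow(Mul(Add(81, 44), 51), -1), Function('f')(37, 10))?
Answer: Rational(197626, 6375) ≈ 31.000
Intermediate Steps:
Function('f')(x, t) = Add(-53, t, Mul(2, x)) (Function('f')(x, t) = Add(Add(-60, x), Add(Add(t, x), 7)) = Add(Add(-60, x), Add(7, t, x)) = Add(-53, t, Mul(2, x)))
Add(Pow(Mul(Add(81, 44), 51), -1), Function('f')(37, 10)) = Add(Pow(Mul(Add(81, 44), 51), -1), Add(-53, 10, Mul(2, 37))) = Add(Pow(Mul(125, 51), -1), Add(-53, 10, 74)) = Add(Pow(6375, -1), 31) = Add(Rational(1, 6375), 31) = Rational(197626, 6375)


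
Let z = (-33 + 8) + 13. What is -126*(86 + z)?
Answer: -9324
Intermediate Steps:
z = -12 (z = -25 + 13 = -12)
-126*(86 + z) = -126*(86 - 12) = -126*74 = -9324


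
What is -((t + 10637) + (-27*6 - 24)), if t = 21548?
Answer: -31999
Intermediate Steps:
-((t + 10637) + (-27*6 - 24)) = -((21548 + 10637) + (-27*6 - 24)) = -(32185 + (-3*54 - 24)) = -(32185 + (-162 - 24)) = -(32185 - 186) = -1*31999 = -31999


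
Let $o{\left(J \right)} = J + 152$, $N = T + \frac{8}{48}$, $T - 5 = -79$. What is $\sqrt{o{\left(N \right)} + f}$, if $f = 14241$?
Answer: $\frac{\sqrt{515490}}{6} \approx 119.66$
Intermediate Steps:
$T = -74$ ($T = 5 - 79 = -74$)
$N = - \frac{443}{6}$ ($N = -74 + \frac{8}{48} = -74 + 8 \cdot \frac{1}{48} = -74 + \frac{1}{6} = - \frac{443}{6} \approx -73.833$)
$o{\left(J \right)} = 152 + J$
$\sqrt{o{\left(N \right)} + f} = \sqrt{\left(152 - \frac{443}{6}\right) + 14241} = \sqrt{\frac{469}{6} + 14241} = \sqrt{\frac{85915}{6}} = \frac{\sqrt{515490}}{6}$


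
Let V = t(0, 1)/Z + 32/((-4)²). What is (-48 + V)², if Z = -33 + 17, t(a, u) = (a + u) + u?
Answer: 136161/64 ≈ 2127.5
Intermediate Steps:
t(a, u) = a + 2*u
Z = -16
V = 15/8 (V = (0 + 2*1)/(-16) + 32/((-4)²) = (0 + 2)*(-1/16) + 32/16 = 2*(-1/16) + 32*(1/16) = -⅛ + 2 = 15/8 ≈ 1.8750)
(-48 + V)² = (-48 + 15/8)² = (-369/8)² = 136161/64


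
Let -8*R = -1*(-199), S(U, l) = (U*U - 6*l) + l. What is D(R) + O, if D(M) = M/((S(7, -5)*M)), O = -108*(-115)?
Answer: 919081/74 ≈ 12420.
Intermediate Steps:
O = 12420
S(U, l) = U² - 5*l (S(U, l) = (U² - 6*l) + l = U² - 5*l)
R = -199/8 (R = -(-1)*(-199)/8 = -⅛*199 = -199/8 ≈ -24.875)
D(M) = 1/74 (D(M) = M/(((7² - 5*(-5))*M)) = M/(((49 + 25)*M)) = M/((74*M)) = M*(1/(74*M)) = 1/74)
D(R) + O = 1/74 + 12420 = 919081/74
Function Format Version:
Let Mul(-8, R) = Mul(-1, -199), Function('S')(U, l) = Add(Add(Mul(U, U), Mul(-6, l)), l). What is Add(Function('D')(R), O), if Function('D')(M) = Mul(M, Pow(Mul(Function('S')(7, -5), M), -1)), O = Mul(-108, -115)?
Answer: Rational(919081, 74) ≈ 12420.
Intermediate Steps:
O = 12420
Function('S')(U, l) = Add(Pow(U, 2), Mul(-5, l)) (Function('S')(U, l) = Add(Add(Pow(U, 2), Mul(-6, l)), l) = Add(Pow(U, 2), Mul(-5, l)))
R = Rational(-199, 8) (R = Mul(Rational(-1, 8), Mul(-1, -199)) = Mul(Rational(-1, 8), 199) = Rational(-199, 8) ≈ -24.875)
Function('D')(M) = Rational(1, 74) (Function('D')(M) = Mul(M, Pow(Mul(Add(Pow(7, 2), Mul(-5, -5)), M), -1)) = Mul(M, Pow(Mul(Add(49, 25), M), -1)) = Mul(M, Pow(Mul(74, M), -1)) = Mul(M, Mul(Rational(1, 74), Pow(M, -1))) = Rational(1, 74))
Add(Function('D')(R), O) = Add(Rational(1, 74), 12420) = Rational(919081, 74)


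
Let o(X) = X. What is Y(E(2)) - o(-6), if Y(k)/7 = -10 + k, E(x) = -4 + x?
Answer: -78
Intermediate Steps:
Y(k) = -70 + 7*k (Y(k) = 7*(-10 + k) = -70 + 7*k)
Y(E(2)) - o(-6) = (-70 + 7*(-4 + 2)) - 1*(-6) = (-70 + 7*(-2)) + 6 = (-70 - 14) + 6 = -84 + 6 = -78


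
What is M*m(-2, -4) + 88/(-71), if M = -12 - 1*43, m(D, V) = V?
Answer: 15532/71 ≈ 218.76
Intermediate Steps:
M = -55 (M = -12 - 43 = -55)
M*m(-2, -4) + 88/(-71) = -55*(-4) + 88/(-71) = 220 + 88*(-1/71) = 220 - 88/71 = 15532/71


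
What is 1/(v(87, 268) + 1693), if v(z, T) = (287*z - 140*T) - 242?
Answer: -1/11100 ≈ -9.0090e-5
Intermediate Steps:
v(z, T) = -242 - 140*T + 287*z (v(z, T) = (-140*T + 287*z) - 242 = -242 - 140*T + 287*z)
1/(v(87, 268) + 1693) = 1/((-242 - 140*268 + 287*87) + 1693) = 1/((-242 - 37520 + 24969) + 1693) = 1/(-12793 + 1693) = 1/(-11100) = -1/11100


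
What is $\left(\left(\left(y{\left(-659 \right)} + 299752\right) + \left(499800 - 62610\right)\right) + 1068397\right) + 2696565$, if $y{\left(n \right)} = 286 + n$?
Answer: $4501531$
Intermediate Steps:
$\left(\left(\left(y{\left(-659 \right)} + 299752\right) + \left(499800 - 62610\right)\right) + 1068397\right) + 2696565 = \left(\left(\left(\left(286 - 659\right) + 299752\right) + \left(499800 - 62610\right)\right) + 1068397\right) + 2696565 = \left(\left(\left(-373 + 299752\right) + \left(499800 - 62610\right)\right) + 1068397\right) + 2696565 = \left(\left(299379 + 437190\right) + 1068397\right) + 2696565 = \left(736569 + 1068397\right) + 2696565 = 1804966 + 2696565 = 4501531$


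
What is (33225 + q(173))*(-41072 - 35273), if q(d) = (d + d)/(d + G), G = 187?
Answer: -91318896037/36 ≈ -2.5366e+9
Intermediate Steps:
q(d) = 2*d/(187 + d) (q(d) = (d + d)/(d + 187) = (2*d)/(187 + d) = 2*d/(187 + d))
(33225 + q(173))*(-41072 - 35273) = (33225 + 2*173/(187 + 173))*(-41072 - 35273) = (33225 + 2*173/360)*(-76345) = (33225 + 2*173*(1/360))*(-76345) = (33225 + 173/180)*(-76345) = (5980673/180)*(-76345) = -91318896037/36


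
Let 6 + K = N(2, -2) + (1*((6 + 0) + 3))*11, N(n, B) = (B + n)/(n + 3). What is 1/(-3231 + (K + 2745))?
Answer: -1/393 ≈ -0.0025445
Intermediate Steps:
N(n, B) = (B + n)/(3 + n)
K = 93 (K = -6 + ((-2 + 2)/(3 + 2) + (1*((6 + 0) + 3))*11) = -6 + (0/5 + (1*(6 + 3))*11) = -6 + ((⅕)*0 + (1*9)*11) = -6 + (0 + 9*11) = -6 + (0 + 99) = -6 + 99 = 93)
1/(-3231 + (K + 2745)) = 1/(-3231 + (93 + 2745)) = 1/(-3231 + 2838) = 1/(-393) = -1/393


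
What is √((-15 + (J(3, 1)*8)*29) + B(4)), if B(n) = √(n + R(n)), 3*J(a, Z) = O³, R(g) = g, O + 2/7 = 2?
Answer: √(899409 + 4802*√2)/49 ≈ 19.427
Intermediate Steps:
O = 12/7 (O = -2/7 + 2 = 12/7 ≈ 1.7143)
J(a, Z) = 576/343 (J(a, Z) = (12/7)³/3 = (⅓)*(1728/343) = 576/343)
B(n) = √2*√n (B(n) = √(n + n) = √(2*n) = √2*√n)
√((-15 + (J(3, 1)*8)*29) + B(4)) = √((-15 + ((576/343)*8)*29) + √2*√4) = √((-15 + (4608/343)*29) + √2*2) = √((-15 + 133632/343) + 2*√2) = √(128487/343 + 2*√2)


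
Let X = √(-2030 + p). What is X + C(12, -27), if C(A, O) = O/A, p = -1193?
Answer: -9/4 + I*√3223 ≈ -2.25 + 56.771*I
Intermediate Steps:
X = I*√3223 (X = √(-2030 - 1193) = √(-3223) = I*√3223 ≈ 56.771*I)
X + C(12, -27) = I*√3223 - 27/12 = I*√3223 - 27*1/12 = I*√3223 - 9/4 = -9/4 + I*√3223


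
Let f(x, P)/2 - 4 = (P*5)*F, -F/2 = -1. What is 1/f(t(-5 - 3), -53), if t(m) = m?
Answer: -1/1052 ≈ -0.00095057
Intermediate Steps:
F = 2 (F = -2*(-1) = 2)
f(x, P) = 8 + 20*P (f(x, P) = 8 + 2*((P*5)*2) = 8 + 2*((5*P)*2) = 8 + 2*(10*P) = 8 + 20*P)
1/f(t(-5 - 3), -53) = 1/(8 + 20*(-53)) = 1/(8 - 1060) = 1/(-1052) = -1/1052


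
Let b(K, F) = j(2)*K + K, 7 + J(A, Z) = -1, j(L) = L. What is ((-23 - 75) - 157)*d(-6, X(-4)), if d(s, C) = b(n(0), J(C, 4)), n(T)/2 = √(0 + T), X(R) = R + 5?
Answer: 0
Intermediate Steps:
X(R) = 5 + R
n(T) = 2*√T (n(T) = 2*√(0 + T) = 2*√T)
J(A, Z) = -8 (J(A, Z) = -7 - 1 = -8)
b(K, F) = 3*K (b(K, F) = 2*K + K = 3*K)
d(s, C) = 0 (d(s, C) = 3*(2*√0) = 3*(2*0) = 3*0 = 0)
((-23 - 75) - 157)*d(-6, X(-4)) = ((-23 - 75) - 157)*0 = (-98 - 157)*0 = -255*0 = 0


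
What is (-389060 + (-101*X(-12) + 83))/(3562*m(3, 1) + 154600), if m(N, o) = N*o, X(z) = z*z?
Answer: -403521/165286 ≈ -2.4413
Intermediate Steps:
X(z) = z²
(-389060 + (-101*X(-12) + 83))/(3562*m(3, 1) + 154600) = (-389060 + (-101*(-12)² + 83))/(3562*(3*1) + 154600) = (-389060 + (-101*144 + 83))/(3562*3 + 154600) = (-389060 + (-14544 + 83))/(10686 + 154600) = (-389060 - 14461)/165286 = -403521*1/165286 = -403521/165286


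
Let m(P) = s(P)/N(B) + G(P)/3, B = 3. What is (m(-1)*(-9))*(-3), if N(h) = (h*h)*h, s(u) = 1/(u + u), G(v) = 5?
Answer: 89/2 ≈ 44.500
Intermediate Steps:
s(u) = 1/(2*u)
N(h) = h**3 (N(h) = h**2*h = h**3)
m(P) = 5/3 + 1/(54*P) (m(P) = (1/(2*P))/(3**3) + 5/3 = (1/(2*P))/27 + 5*(1/3) = (1/(2*P))*(1/27) + 5/3 = 1/(54*P) + 5/3 = 5/3 + 1/(54*P))
(m(-1)*(-9))*(-3) = (((1/54)*(1 + 90*(-1))/(-1))*(-9))*(-3) = (((1/54)*(-1)*(1 - 90))*(-9))*(-3) = (((1/54)*(-1)*(-89))*(-9))*(-3) = ((89/54)*(-9))*(-3) = -89/6*(-3) = 89/2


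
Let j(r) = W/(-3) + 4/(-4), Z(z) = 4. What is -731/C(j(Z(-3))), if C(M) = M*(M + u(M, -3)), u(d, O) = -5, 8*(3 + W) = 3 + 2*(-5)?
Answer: 421056/791 ≈ 532.31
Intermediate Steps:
W = -31/8 (W = -3 + (3 + 2*(-5))/8 = -3 + (3 - 10)/8 = -3 + (⅛)*(-7) = -3 - 7/8 = -31/8 ≈ -3.8750)
j(r) = 7/24 (j(r) = -31/8/(-3) + 4/(-4) = -31/8*(-⅓) + 4*(-¼) = 31/24 - 1 = 7/24)
C(M) = M*(-5 + M) (C(M) = M*(M - 5) = M*(-5 + M))
-731/C(j(Z(-3))) = -731*24/(7*(-5 + 7/24)) = -731/((7/24)*(-113/24)) = -731/(-791/576) = -731*(-576/791) = 421056/791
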